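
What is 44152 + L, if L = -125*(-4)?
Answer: 44652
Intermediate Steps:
L = 500
44152 + L = 44152 + 500 = 44652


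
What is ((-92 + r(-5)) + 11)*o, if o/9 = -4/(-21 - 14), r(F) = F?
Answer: -3096/35 ≈ -88.457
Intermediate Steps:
o = 36/35 (o = 9*(-4/(-21 - 14)) = 9*(-4/(-35)) = 9*(-4*(-1/35)) = 9*(4/35) = 36/35 ≈ 1.0286)
((-92 + r(-5)) + 11)*o = ((-92 - 5) + 11)*(36/35) = (-97 + 11)*(36/35) = -86*36/35 = -3096/35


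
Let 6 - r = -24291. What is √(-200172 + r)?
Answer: 5*I*√7035 ≈ 419.37*I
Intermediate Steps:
r = 24297 (r = 6 - 1*(-24291) = 6 + 24291 = 24297)
√(-200172 + r) = √(-200172 + 24297) = √(-175875) = 5*I*√7035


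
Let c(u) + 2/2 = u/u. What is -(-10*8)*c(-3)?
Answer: 0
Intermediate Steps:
c(u) = 0 (c(u) = -1 + u/u = -1 + 1 = 0)
-(-10*8)*c(-3) = -(-10*8)*0 = -(-80)*0 = -1*0 = 0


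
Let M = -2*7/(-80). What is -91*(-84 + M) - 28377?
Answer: -829957/40 ≈ -20749.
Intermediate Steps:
M = 7/40 (M = -14*(-1/80) = 7/40 ≈ 0.17500)
-91*(-84 + M) - 28377 = -91*(-84 + 7/40) - 28377 = -91*(-3353/40) - 28377 = 305123/40 - 28377 = -829957/40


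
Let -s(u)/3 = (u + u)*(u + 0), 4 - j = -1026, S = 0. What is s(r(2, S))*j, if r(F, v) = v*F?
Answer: 0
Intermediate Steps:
r(F, v) = F*v
j = 1030 (j = 4 - 1*(-1026) = 4 + 1026 = 1030)
s(u) = -6*u² (s(u) = -3*(u + u)*(u + 0) = -3*2*u*u = -6*u²)
s(r(2, S))*j = -6*(2*0)²*1030 = -6*0²*1030 = -6*0*1030 = 0*1030 = 0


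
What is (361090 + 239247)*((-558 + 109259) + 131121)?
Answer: 143974020014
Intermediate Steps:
(361090 + 239247)*((-558 + 109259) + 131121) = 600337*(108701 + 131121) = 600337*239822 = 143974020014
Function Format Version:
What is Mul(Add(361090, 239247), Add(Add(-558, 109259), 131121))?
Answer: 143974020014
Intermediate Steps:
Mul(Add(361090, 239247), Add(Add(-558, 109259), 131121)) = Mul(600337, Add(108701, 131121)) = Mul(600337, 239822) = 143974020014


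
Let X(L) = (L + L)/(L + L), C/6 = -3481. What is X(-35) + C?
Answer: -20885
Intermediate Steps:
C = -20886 (C = 6*(-3481) = -20886)
X(L) = 1 (X(L) = (2*L)/((2*L)) = (2*L)*(1/(2*L)) = 1)
X(-35) + C = 1 - 20886 = -20885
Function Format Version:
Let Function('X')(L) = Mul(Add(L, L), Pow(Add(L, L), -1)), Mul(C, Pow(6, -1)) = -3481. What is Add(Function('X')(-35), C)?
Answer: -20885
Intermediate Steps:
C = -20886 (C = Mul(6, -3481) = -20886)
Function('X')(L) = 1 (Function('X')(L) = Mul(Mul(2, L), Pow(Mul(2, L), -1)) = Mul(Mul(2, L), Mul(Rational(1, 2), Pow(L, -1))) = 1)
Add(Function('X')(-35), C) = Add(1, -20886) = -20885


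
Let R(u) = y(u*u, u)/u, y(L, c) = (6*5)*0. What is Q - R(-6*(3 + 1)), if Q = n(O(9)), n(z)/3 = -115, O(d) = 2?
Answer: -345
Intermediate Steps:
y(L, c) = 0 (y(L, c) = 30*0 = 0)
n(z) = -345 (n(z) = 3*(-115) = -345)
Q = -345
R(u) = 0 (R(u) = 0/u = 0)
Q - R(-6*(3 + 1)) = -345 - 1*0 = -345 + 0 = -345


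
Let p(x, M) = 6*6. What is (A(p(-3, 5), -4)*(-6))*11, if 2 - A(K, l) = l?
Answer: -396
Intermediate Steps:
p(x, M) = 36
A(K, l) = 2 - l
(A(p(-3, 5), -4)*(-6))*11 = ((2 - 1*(-4))*(-6))*11 = ((2 + 4)*(-6))*11 = (6*(-6))*11 = -36*11 = -396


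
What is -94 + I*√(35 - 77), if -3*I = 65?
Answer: -94 - 65*I*√42/3 ≈ -94.0 - 140.42*I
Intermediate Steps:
I = -65/3 (I = -⅓*65 = -65/3 ≈ -21.667)
-94 + I*√(35 - 77) = -94 - 65*√(35 - 77)/3 = -94 - 65*I*√42/3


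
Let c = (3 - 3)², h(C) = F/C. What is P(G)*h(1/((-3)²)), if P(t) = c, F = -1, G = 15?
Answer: 0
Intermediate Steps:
h(C) = -1/C
c = 0 (c = 0² = 0)
P(t) = 0
P(G)*h(1/((-3)²)) = 0*(-1/(1/((-3)²))) = 0*(-1/(1/9)) = 0*(-1/⅑) = 0*(-1*9) = 0*(-9) = 0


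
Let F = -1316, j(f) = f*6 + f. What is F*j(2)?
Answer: -18424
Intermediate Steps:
j(f) = 7*f (j(f) = 6*f + f = 7*f)
F*j(2) = -9212*2 = -1316*14 = -18424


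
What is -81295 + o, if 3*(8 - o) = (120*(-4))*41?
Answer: -74727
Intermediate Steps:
o = 6568 (o = 8 - 120*(-4)*41/3 = 8 - (-160)*41 = 8 - ⅓*(-19680) = 8 + 6560 = 6568)
-81295 + o = -81295 + 6568 = -74727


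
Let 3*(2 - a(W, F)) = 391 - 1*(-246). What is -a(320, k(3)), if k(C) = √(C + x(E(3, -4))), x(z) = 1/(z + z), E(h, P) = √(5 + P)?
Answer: 631/3 ≈ 210.33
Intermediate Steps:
x(z) = 1/(2*z)
k(C) = √(½ + C) (k(C) = √(C + 1/(2*(√(5 - 4)))) = √(C + 1/(2*(√1))) = √(C + (½)/1) = √(C + (½)*1) = √(C + ½) = √(½ + C))
a(W, F) = -631/3 (a(W, F) = 2 - (391 - 1*(-246))/3 = 2 - (391 + 246)/3 = 2 - ⅓*637 = 2 - 637/3 = -631/3)
-a(320, k(3)) = -1*(-631/3) = 631/3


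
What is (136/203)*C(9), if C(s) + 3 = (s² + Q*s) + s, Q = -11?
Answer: -1632/203 ≈ -8.0394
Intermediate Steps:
C(s) = -3 + s² - 10*s (C(s) = -3 + ((s² - 11*s) + s) = -3 + (s² - 10*s) = -3 + s² - 10*s)
(136/203)*C(9) = (136/203)*(-3 + 9² - 10*9) = (136*(1/203))*(-3 + 81 - 90) = (136/203)*(-12) = -1632/203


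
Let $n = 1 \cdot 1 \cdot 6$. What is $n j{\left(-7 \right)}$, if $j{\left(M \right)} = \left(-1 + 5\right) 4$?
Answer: $96$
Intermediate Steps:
$n = 6$ ($n = 1 \cdot 6 = 6$)
$j{\left(M \right)} = 16$ ($j{\left(M \right)} = 4 \cdot 4 = 16$)
$n j{\left(-7 \right)} = 6 \cdot 16 = 96$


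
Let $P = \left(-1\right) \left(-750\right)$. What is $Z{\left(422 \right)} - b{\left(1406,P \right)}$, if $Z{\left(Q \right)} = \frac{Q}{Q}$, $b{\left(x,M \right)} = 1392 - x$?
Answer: $15$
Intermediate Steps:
$P = 750$
$Z{\left(Q \right)} = 1$
$Z{\left(422 \right)} - b{\left(1406,P \right)} = 1 - \left(1392 - 1406\right) = 1 - -14 = 1 + 14 = 15$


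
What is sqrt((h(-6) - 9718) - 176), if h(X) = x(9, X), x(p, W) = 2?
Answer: 2*I*sqrt(2473) ≈ 99.458*I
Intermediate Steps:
h(X) = 2
sqrt((h(-6) - 9718) - 176) = sqrt((2 - 9718) - 176) = sqrt(-9716 - 176) = sqrt(-9892) = 2*I*sqrt(2473)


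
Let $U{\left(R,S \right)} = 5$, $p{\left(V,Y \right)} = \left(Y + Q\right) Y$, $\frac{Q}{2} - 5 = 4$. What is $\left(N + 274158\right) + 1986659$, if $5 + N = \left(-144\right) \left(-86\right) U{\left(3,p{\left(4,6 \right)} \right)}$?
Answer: $2322732$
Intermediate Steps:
$Q = 18$ ($Q = 10 + 2 \cdot 4 = 10 + 8 = 18$)
$p{\left(V,Y \right)} = Y \left(18 + Y\right)$ ($p{\left(V,Y \right)} = \left(Y + 18\right) Y = \left(18 + Y\right) Y = Y \left(18 + Y\right)$)
$N = 61915$ ($N = -5 + \left(-144\right) \left(-86\right) 5 = -5 + 12384 \cdot 5 = -5 + 61920 = 61915$)
$\left(N + 274158\right) + 1986659 = \left(61915 + 274158\right) + 1986659 = 336073 + 1986659 = 2322732$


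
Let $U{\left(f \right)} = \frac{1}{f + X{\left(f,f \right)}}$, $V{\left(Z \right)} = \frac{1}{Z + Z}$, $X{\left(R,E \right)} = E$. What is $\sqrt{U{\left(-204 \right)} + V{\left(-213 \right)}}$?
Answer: $\frac{i \sqrt{1006638}}{14484} \approx 0.06927 i$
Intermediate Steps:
$V{\left(Z \right)} = \frac{1}{2 Z}$
$U{\left(f \right)} = \frac{1}{2 f}$ ($U{\left(f \right)} = \frac{1}{f + f} = \frac{1}{2 f}$)
$\sqrt{U{\left(-204 \right)} + V{\left(-213 \right)}} = \sqrt{\frac{1}{2 \left(-204\right)} + \frac{1}{2 \left(-213\right)}} = \sqrt{\frac{1}{2} \left(- \frac{1}{204}\right) + \frac{1}{2} \left(- \frac{1}{213}\right)} = \sqrt{- \frac{1}{408} - \frac{1}{426}} = \sqrt{- \frac{139}{28968}} = \frac{i \sqrt{1006638}}{14484}$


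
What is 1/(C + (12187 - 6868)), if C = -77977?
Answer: -1/72658 ≈ -1.3763e-5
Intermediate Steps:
1/(C + (12187 - 6868)) = 1/(-77977 + (12187 - 6868)) = 1/(-77977 + 5319) = 1/(-72658) = -1/72658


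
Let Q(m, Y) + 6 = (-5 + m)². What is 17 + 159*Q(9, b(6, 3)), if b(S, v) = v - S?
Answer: 1607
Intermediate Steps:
Q(m, Y) = -6 + (-5 + m)²
17 + 159*Q(9, b(6, 3)) = 17 + 159*(-6 + (-5 + 9)²) = 17 + 159*(-6 + 4²) = 17 + 159*(-6 + 16) = 17 + 159*10 = 17 + 1590 = 1607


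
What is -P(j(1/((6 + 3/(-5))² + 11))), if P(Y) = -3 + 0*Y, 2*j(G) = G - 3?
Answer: 3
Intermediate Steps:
j(G) = -3/2 + G/2 (j(G) = (G - 3)/2 = (-3 + G)/2 = -3/2 + G/2)
P(Y) = -3 (P(Y) = -3 + 0 = -3)
-P(j(1/((6 + 3/(-5))² + 11))) = -1*(-3) = 3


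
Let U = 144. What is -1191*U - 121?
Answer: -171625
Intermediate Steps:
-1191*U - 121 = -1191*144 - 121 = -171504 - 121 = -171625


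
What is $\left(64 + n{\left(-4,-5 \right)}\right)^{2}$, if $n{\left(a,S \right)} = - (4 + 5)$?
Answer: $3025$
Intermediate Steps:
$n{\left(a,S \right)} = -9$ ($n{\left(a,S \right)} = \left(-1\right) 9 = -9$)
$\left(64 + n{\left(-4,-5 \right)}\right)^{2} = \left(64 - 9\right)^{2} = 55^{2} = 3025$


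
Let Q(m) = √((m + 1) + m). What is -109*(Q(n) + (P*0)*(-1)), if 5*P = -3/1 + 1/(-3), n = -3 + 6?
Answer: -109*√7 ≈ -288.39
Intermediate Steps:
n = 3
P = -⅔ (P = (-3/1 + 1/(-3))/5 = (-3*1 + 1*(-⅓))/5 = (-3 - ⅓)/5 = (⅕)*(-10/3) = -⅔ ≈ -0.66667)
Q(m) = √(1 + 2*m) (Q(m) = √((1 + m) + m) = √(1 + 2*m))
-109*(Q(n) + (P*0)*(-1)) = -109*(√(1 + 2*3) - ⅔*0*(-1)) = -109*(√(1 + 6) + 0*(-1)) = -109*(√7 + 0) = -109*√7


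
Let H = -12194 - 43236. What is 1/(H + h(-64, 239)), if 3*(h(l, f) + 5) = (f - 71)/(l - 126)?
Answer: -95/5266353 ≈ -1.8039e-5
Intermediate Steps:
h(l, f) = -5 + (-71 + f)/(3*(-126 + l)) (h(l, f) = -5 + ((f - 71)/(l - 126))/3 = -5 + ((-71 + f)/(-126 + l))/3 = -5 + (-71 + f)/(3*(-126 + l)))
H = -55430
1/(H + h(-64, 239)) = 1/(-55430 + (1819 + 239 - 15*(-64))/(3*(-126 - 64))) = 1/(-55430 + (⅓)*(1819 + 239 + 960)/(-190)) = 1/(-55430 + (⅓)*(-1/190)*3018) = 1/(-55430 - 503/95) = 1/(-5266353/95) = -95/5266353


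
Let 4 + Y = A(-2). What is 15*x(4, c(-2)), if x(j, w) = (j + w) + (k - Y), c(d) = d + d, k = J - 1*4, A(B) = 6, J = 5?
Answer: -15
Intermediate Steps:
Y = 2 (Y = -4 + 6 = 2)
k = 1 (k = 5 - 1*4 = 5 - 4 = 1)
c(d) = 2*d
x(j, w) = -1 + j + w (x(j, w) = (j + w) + (1 - 1*2) = (j + w) + (1 - 2) = (j + w) - 1 = -1 + j + w)
15*x(4, c(-2)) = 15*(-1 + 4 + 2*(-2)) = 15*(-1 + 4 - 4) = 15*(-1) = -15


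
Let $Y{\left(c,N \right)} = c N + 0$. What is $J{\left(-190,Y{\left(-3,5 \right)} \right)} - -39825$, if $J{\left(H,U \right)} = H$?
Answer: $39635$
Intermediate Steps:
$Y{\left(c,N \right)} = N c$ ($Y{\left(c,N \right)} = N c + 0 = N c$)
$J{\left(-190,Y{\left(-3,5 \right)} \right)} - -39825 = -190 - -39825 = -190 + 39825 = 39635$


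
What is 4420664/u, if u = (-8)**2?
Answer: 552583/8 ≈ 69073.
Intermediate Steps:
u = 64
4420664/u = 4420664/64 = 4420664*(1/64) = 552583/8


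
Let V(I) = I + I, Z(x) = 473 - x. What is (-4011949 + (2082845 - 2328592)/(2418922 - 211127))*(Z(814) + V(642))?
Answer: -8352680200474486/2207795 ≈ -3.7833e+9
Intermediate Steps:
V(I) = 2*I
(-4011949 + (2082845 - 2328592)/(2418922 - 211127))*(Z(814) + V(642)) = (-4011949 + (2082845 - 2328592)/(2418922 - 211127))*((473 - 1*814) + 2*642) = (-4011949 - 245747/2207795)*((473 - 814) + 1284) = (-4011949 - 245747*1/2207795)*(-341 + 1284) = (-4011949 - 245747/2207795)*943 = -8857561188202/2207795*943 = -8352680200474486/2207795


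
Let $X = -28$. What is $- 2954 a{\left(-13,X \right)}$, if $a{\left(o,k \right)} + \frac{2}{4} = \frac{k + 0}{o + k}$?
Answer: $- \frac{22155}{41} \approx -540.37$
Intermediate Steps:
$a{\left(o,k \right)} = - \frac{1}{2} + \frac{k}{k + o}$ ($a{\left(o,k \right)} = - \frac{1}{2} + \frac{k + 0}{o + k} = - \frac{1}{2} + \frac{k}{k + o}$)
$- 2954 a{\left(-13,X \right)} = - 2954 \frac{-28 - -13}{2 \left(-28 - 13\right)} = - 2954 \frac{-28 + 13}{2 \left(-41\right)} = - 2954 \cdot \frac{1}{2} \left(- \frac{1}{41}\right) \left(-15\right) = \left(-2954\right) \frac{15}{82} = - \frac{22155}{41}$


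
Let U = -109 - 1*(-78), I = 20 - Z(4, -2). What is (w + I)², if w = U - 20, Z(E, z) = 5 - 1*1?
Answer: 1225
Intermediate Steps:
Z(E, z) = 4 (Z(E, z) = 5 - 1 = 4)
I = 16 (I = 20 - 1*4 = 20 - 4 = 16)
U = -31 (U = -109 + 78 = -31)
w = -51 (w = -31 - 20 = -51)
(w + I)² = (-51 + 16)² = (-35)² = 1225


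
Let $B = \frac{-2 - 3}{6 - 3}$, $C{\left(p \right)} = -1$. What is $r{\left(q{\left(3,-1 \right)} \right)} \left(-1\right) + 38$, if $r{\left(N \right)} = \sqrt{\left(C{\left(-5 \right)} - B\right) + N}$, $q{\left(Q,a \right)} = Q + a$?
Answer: $38 - \frac{2 \sqrt{6}}{3} \approx 36.367$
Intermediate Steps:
$B = - \frac{5}{3} \approx -1.6667$
$r{\left(N \right)} = \sqrt{\frac{2}{3} + N}$ ($r{\left(N \right)} = \sqrt{\left(-1 - - \frac{5}{3}\right) + N} = \sqrt{\left(-1 + \frac{5}{3}\right) + N} = \sqrt{\frac{2}{3} + N}$)
$r{\left(q{\left(3,-1 \right)} \right)} \left(-1\right) + 38 = \frac{\sqrt{6 + 9 \left(3 - 1\right)}}{3} \left(-1\right) + 38 = \frac{\sqrt{6 + 9 \cdot 2}}{3} \left(-1\right) + 38 = \frac{\sqrt{6 + 18}}{3} \left(-1\right) + 38 = \frac{\sqrt{24}}{3} \left(-1\right) + 38 = \frac{2 \sqrt{6}}{3} \left(-1\right) + 38 = - \frac{2 \sqrt{6}}{3} + 38 = 38 - \frac{2 \sqrt{6}}{3}$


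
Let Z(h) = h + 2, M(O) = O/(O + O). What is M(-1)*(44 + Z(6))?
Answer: 26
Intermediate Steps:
M(O) = ½ (M(O) = O/((2*O)) = O*(1/(2*O)) = ½)
Z(h) = 2 + h
M(-1)*(44 + Z(6)) = (44 + (2 + 6))/2 = (44 + 8)/2 = (½)*52 = 26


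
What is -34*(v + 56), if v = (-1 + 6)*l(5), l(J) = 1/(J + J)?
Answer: -1921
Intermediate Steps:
l(J) = 1/(2*J)
v = ½ (v = (-1 + 6)*((½)/5) = 5*((½)*(⅕)) = 5*(⅒) = ½ ≈ 0.50000)
-34*(v + 56) = -34*(½ + 56) = -34*113/2 = -1921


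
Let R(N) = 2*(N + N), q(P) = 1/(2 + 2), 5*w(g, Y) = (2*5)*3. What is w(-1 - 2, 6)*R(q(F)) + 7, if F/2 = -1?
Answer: 13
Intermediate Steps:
w(g, Y) = 6 (w(g, Y) = ((2*5)*3)/5 = (10*3)/5 = (⅕)*30 = 6)
F = -2 (F = 2*(-1) = -2)
q(P) = ¼ (q(P) = 1/4 = ¼)
R(N) = 4*N (R(N) = 2*(2*N) = 4*N)
w(-1 - 2, 6)*R(q(F)) + 7 = 6*(4*(¼)) + 7 = 6*1 + 7 = 6 + 7 = 13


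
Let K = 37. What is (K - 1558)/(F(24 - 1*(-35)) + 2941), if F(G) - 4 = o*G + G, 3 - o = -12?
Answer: -1521/3889 ≈ -0.39110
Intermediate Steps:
o = 15 (o = 3 - 1*(-12) = 3 + 12 = 15)
F(G) = 4 + 16*G (F(G) = 4 + (15*G + G) = 4 + 16*G)
(K - 1558)/(F(24 - 1*(-35)) + 2941) = (37 - 1558)/((4 + 16*(24 - 1*(-35))) + 2941) = -1521/((4 + 16*(24 + 35)) + 2941) = -1521/((4 + 16*59) + 2941) = -1521/((4 + 944) + 2941) = -1521/(948 + 2941) = -1521/3889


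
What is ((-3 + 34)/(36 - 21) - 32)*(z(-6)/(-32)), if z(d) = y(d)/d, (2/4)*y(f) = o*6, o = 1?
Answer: -449/240 ≈ -1.8708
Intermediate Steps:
y(f) = 12 (y(f) = 2*(1*6) = 2*6 = 12)
z(d) = 12/d
((-3 + 34)/(36 - 21) - 32)*(z(-6)/(-32)) = ((-3 + 34)/(36 - 21) - 32)*((12/(-6))/(-32)) = (31/15 - 32)*((12*(-⅙))*(-1/32)) = (31*(1/15) - 32)*(-2*(-1/32)) = (31/15 - 32)*(1/16) = -449/15*1/16 = -449/240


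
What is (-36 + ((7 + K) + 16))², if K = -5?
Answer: 324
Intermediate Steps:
(-36 + ((7 + K) + 16))² = (-36 + ((7 - 5) + 16))² = (-36 + (2 + 16))² = (-36 + 18)² = (-18)² = 324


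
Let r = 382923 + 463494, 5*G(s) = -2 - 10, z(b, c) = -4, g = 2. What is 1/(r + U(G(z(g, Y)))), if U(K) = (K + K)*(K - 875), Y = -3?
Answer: 25/21265713 ≈ 1.1756e-6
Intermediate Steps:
G(s) = -12/5 (G(s) = (-2 - 10)/5 = (⅕)*(-12) = -12/5)
U(K) = 2*K*(-875 + K) (U(K) = (2*K)*(-875 + K) = 2*K*(-875 + K))
r = 846417
1/(r + U(G(z(g, Y)))) = 1/(846417 + 2*(-12/5)*(-875 - 12/5)) = 1/(846417 + 2*(-12/5)*(-4387/5)) = 1/(846417 + 105288/25) = 1/(21265713/25) = 25/21265713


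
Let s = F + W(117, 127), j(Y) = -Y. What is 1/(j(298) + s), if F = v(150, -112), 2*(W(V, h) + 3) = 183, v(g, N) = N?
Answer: -2/643 ≈ -0.0031104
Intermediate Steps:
W(V, h) = 177/2 (W(V, h) = -3 + (½)*183 = -3 + 183/2 = 177/2)
F = -112
s = -47/2 (s = -112 + 177/2 = -47/2 ≈ -23.500)
1/(j(298) + s) = 1/(-1*298 - 47/2) = 1/(-298 - 47/2) = 1/(-643/2) = -2/643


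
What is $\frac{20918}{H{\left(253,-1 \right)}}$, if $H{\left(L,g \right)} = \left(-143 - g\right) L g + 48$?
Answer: $\frac{10459}{17987} \approx 0.58148$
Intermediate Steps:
$H{\left(L,g \right)} = 48 + L g \left(-143 - g\right)$ ($H{\left(L,g \right)} = L \left(-143 - g\right) g + 48 = L g \left(-143 - g\right) + 48 = 48 + L g \left(-143 - g\right)$)
$\frac{20918}{H{\left(253,-1 \right)}} = \frac{20918}{48 - 253 \left(-1\right)^{2} - 36179 \left(-1\right)} = \frac{20918}{48 - 253 \cdot 1 + 36179} = \frac{20918}{48 - 253 + 36179} = \frac{20918}{35974} = 20918 \cdot \frac{1}{35974} = \frac{10459}{17987}$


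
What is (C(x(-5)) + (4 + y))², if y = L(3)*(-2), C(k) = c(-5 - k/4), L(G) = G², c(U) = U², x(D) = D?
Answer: 1/256 ≈ 0.0039063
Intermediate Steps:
C(k) = (-5 - k/4)²
y = -18 (y = 3²*(-2) = 9*(-2) = -18)
(C(x(-5)) + (4 + y))² = ((20 - 5)²/16 + (4 - 18))² = ((1/16)*15² - 14)² = ((1/16)*225 - 14)² = (225/16 - 14)² = (1/16)² = 1/256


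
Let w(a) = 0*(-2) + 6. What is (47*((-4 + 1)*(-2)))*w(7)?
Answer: 1692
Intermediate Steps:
w(a) = 6 (w(a) = 0 + 6 = 6)
(47*((-4 + 1)*(-2)))*w(7) = (47*((-4 + 1)*(-2)))*6 = (47*(-3*(-2)))*6 = (47*6)*6 = 282*6 = 1692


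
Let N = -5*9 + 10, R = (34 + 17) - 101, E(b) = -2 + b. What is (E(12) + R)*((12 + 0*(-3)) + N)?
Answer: 920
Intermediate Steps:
R = -50 (R = 51 - 101 = -50)
N = -35 (N = -45 + 10 = -35)
(E(12) + R)*((12 + 0*(-3)) + N) = ((-2 + 12) - 50)*((12 + 0*(-3)) - 35) = (10 - 50)*((12 + 0) - 35) = -40*(12 - 35) = -40*(-23) = 920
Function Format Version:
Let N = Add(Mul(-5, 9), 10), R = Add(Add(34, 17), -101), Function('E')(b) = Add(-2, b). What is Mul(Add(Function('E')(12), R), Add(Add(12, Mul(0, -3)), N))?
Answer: 920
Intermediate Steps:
R = -50 (R = Add(51, -101) = -50)
N = -35 (N = Add(-45, 10) = -35)
Mul(Add(Function('E')(12), R), Add(Add(12, Mul(0, -3)), N)) = Mul(Add(Add(-2, 12), -50), Add(Add(12, Mul(0, -3)), -35)) = Mul(Add(10, -50), Add(Add(12, 0), -35)) = Mul(-40, Add(12, -35)) = Mul(-40, -23) = 920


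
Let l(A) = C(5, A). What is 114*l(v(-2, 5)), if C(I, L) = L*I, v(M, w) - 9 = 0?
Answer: 5130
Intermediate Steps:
v(M, w) = 9 (v(M, w) = 9 + 0 = 9)
C(I, L) = I*L
l(A) = 5*A
114*l(v(-2, 5)) = 114*(5*9) = 114*45 = 5130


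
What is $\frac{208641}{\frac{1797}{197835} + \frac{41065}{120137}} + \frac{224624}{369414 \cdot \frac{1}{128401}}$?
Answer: $\frac{115133552887998661537}{171161419062672} \approx 6.7266 \cdot 10^{5}$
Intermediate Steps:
$\frac{208641}{\frac{1797}{197835} + \frac{41065}{120137}} + \frac{224624}{369414 \cdot \frac{1}{128401}} = \frac{208641}{1797 \cdot \frac{1}{197835} + 41065 \cdot \frac{1}{120137}} + \frac{224624}{369414 \cdot \frac{1}{128401}} = \frac{208641}{\frac{599}{65945} + \frac{41065}{120137}} + \frac{224624}{\frac{369414}{128401}} = \frac{208641}{\frac{2779993488}{7922434465}} + 224624 \cdot \frac{128401}{369414} = 208641 \cdot \frac{7922434465}{2779993488} + \frac{14420973112}{184707} = \frac{550981549737355}{926664496} + \frac{14420973112}{184707} = \frac{115133552887998661537}{171161419062672}$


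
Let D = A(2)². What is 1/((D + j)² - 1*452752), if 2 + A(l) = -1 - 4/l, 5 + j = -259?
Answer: -1/395631 ≈ -2.5276e-6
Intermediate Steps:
j = -264 (j = -5 - 259 = -264)
A(l) = -3 - 4/l (A(l) = -2 + (-1 - 4/l) = -3 - 4/l)
D = 25 (D = (-3 - 4/2)² = (-3 - 4*½)² = (-3 - 2)² = (-5)² = 25)
1/((D + j)² - 1*452752) = 1/((25 - 264)² - 1*452752) = 1/((-239)² - 452752) = 1/(57121 - 452752) = 1/(-395631) = -1/395631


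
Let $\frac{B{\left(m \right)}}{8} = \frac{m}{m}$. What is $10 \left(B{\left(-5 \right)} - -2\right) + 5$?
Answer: $105$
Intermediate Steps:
$B{\left(m \right)} = 8$ ($B{\left(m \right)} = 8 \frac{m}{m} = 8 \cdot 1 = 8$)
$10 \left(B{\left(-5 \right)} - -2\right) + 5 = 10 \left(8 - -2\right) + 5 = 10 \left(8 + 2\right) + 5 = 10 \cdot 10 + 5 = 100 + 5 = 105$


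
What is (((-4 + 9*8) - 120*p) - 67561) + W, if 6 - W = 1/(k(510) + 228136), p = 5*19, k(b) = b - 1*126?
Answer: -18027257241/228520 ≈ -78887.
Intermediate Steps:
k(b) = -126 + b (k(b) = b - 126 = -126 + b)
p = 95
W = 1371119/228520 (W = 6 - 1/((-126 + 510) + 228136) = 6 - 1/(384 + 228136) = 6 - 1/228520 = 1371119/228520 ≈ 6.0000)
(((-4 + 9*8) - 120*p) - 67561) + W = (((-4 + 9*8) - 120*95) - 67561) + 1371119/228520 = (((-4 + 72) - 11400) - 67561) + 1371119/228520 = ((68 - 11400) - 67561) + 1371119/228520 = (-11332 - 67561) + 1371119/228520 = -78893 + 1371119/228520 = -18027257241/228520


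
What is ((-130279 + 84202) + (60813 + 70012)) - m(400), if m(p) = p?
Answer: 84348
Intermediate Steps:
((-130279 + 84202) + (60813 + 70012)) - m(400) = ((-130279 + 84202) + (60813 + 70012)) - 1*400 = (-46077 + 130825) - 400 = 84748 - 400 = 84348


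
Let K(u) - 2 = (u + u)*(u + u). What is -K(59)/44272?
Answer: -6963/22136 ≈ -0.31456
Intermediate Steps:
K(u) = 2 + 4*u² (K(u) = 2 + (u + u)*(u + u) = 2 + (2*u)*(2*u) = 2 + 4*u²)
-K(59)/44272 = -(2 + 4*59²)/44272 = -(2 + 4*3481)*(1/44272) = -(2 + 13924)*(1/44272) = -1*13926*(1/44272) = -13926*1/44272 = -6963/22136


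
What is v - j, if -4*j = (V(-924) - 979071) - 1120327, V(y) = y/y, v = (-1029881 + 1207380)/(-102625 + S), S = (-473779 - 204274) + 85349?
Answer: -1459772326609/2781316 ≈ -5.2485e+5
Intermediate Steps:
S = -592704 (S = -678053 + 85349 = -592704)
v = -177499/695329 (v = (-1029881 + 1207380)/(-102625 - 592704) = 177499/(-695329) = 177499*(-1/695329) = -177499/695329 ≈ -0.25527)
V(y) = 1
j = 2099397/4 (j = -((1 - 979071) - 1120327)/4 = -(-979070 - 1120327)/4 = -1/4*(-2099397) = 2099397/4 ≈ 5.2485e+5)
v - j = -177499/695329 - 1*2099397/4 = -177499/695329 - 2099397/4 = -1459772326609/2781316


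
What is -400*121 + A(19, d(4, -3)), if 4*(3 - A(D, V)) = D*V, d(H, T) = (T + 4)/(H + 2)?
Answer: -1161547/24 ≈ -48398.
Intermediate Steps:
d(H, T) = (4 + T)/(2 + H)
A(D, V) = 3 - D*V/4
-400*121 + A(19, d(4, -3)) = -400*121 + (3 - 1/4*19*(4 - 3)/(2 + 4)) = -48400 + (3 - 1/4*19*1/6) = -48400 + (3 - 19/24) = -48400 + 53/24 = -1161547/24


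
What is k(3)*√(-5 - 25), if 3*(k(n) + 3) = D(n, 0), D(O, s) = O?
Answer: -2*I*√30 ≈ -10.954*I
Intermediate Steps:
k(n) = -3 + n/3
k(3)*√(-5 - 25) = (-3 + (⅓)*3)*√(-5 - 25) = (-3 + 1)*√(-30) = -2*I*√30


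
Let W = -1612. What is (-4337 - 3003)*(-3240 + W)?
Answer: 35613680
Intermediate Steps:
(-4337 - 3003)*(-3240 + W) = (-4337 - 3003)*(-3240 - 1612) = -7340*(-4852) = 35613680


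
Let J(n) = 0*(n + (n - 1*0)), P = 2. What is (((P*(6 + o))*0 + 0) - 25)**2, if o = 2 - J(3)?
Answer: 625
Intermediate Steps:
J(n) = 0 (J(n) = 0*(n + (n + 0)) = 0*(n + n) = 0*(2*n) = 0)
o = 2 (o = 2 - 1*0 = 2 + 0 = 2)
(((P*(6 + o))*0 + 0) - 25)**2 = (((2*(6 + 2))*0 + 0) - 25)**2 = (((2*8)*0 + 0) - 25)**2 = ((16*0 + 0) - 25)**2 = ((0 + 0) - 25)**2 = (0 - 25)**2 = (-25)**2 = 625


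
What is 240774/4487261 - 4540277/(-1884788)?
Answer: 20827215857209/8457535685668 ≈ 2.4626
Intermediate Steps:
240774/4487261 - 4540277/(-1884788) = 240774*(1/4487261) - 4540277*(-1/1884788) = 240774/4487261 + 4540277/1884788 = 20827215857209/8457535685668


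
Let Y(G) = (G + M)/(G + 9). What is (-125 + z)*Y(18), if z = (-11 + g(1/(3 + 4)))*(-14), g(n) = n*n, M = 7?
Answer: 1675/63 ≈ 26.587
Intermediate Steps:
g(n) = n²
Y(G) = (7 + G)/(9 + G) (Y(G) = (G + 7)/(G + 9) = (7 + G)/(9 + G))
z = 1076/7 (z = (-11 + (1/(3 + 4))²)*(-14) = (-11 + (1/7)²)*(-14) = (-11 + (⅐)²)*(-14) = (-11 + 1/49)*(-14) = -538/49*(-14) = 1076/7 ≈ 153.71)
(-125 + z)*Y(18) = (-125 + 1076/7)*((7 + 18)/(9 + 18)) = 201*(25/27)/7 = 201*((1/27)*25)/7 = (201/7)*(25/27) = 1675/63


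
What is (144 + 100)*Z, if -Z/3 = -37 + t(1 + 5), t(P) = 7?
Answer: 21960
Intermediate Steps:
Z = 90 (Z = -3*(-37 + 7) = -3*(-30) = 90)
(144 + 100)*Z = (144 + 100)*90 = 244*90 = 21960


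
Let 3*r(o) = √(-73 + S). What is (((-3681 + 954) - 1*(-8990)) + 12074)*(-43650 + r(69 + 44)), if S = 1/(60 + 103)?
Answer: -800410050 + 18337*I*√215486/163 ≈ -8.0041e+8 + 52222.0*I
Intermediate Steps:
S = 1/163 ≈ 0.0061350
r(o) = I*√215486/163 (r(o) = √(-73 + 1/163)/3 = √(-11898/163)/3 = (3*I*√215486/163)/3 = I*√215486/163)
(((-3681 + 954) - 1*(-8990)) + 12074)*(-43650 + r(69 + 44)) = (((-3681 + 954) - 1*(-8990)) + 12074)*(-43650 + I*√215486/163) = ((-2727 + 8990) + 12074)*(-43650 + I*√215486/163) = (6263 + 12074)*(-43650 + I*√215486/163) = 18337*(-43650 + I*√215486/163) = -800410050 + 18337*I*√215486/163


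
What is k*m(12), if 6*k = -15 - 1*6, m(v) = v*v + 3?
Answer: -1029/2 ≈ -514.50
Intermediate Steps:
m(v) = 3 + v² (m(v) = v² + 3 = 3 + v²)
k = -7/2 (k = (-15 - 1*6)/6 = (-15 - 6)/6 = (⅙)*(-21) = -7/2 ≈ -3.5000)
k*m(12) = -7*(3 + 12²)/2 = -7*(3 + 144)/2 = -7/2*147 = -1029/2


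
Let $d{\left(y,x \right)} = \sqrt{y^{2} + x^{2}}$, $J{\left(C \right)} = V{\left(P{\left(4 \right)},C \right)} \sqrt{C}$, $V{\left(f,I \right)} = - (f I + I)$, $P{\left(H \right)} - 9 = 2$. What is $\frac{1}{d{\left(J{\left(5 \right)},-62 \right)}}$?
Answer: $\frac{\sqrt{5461}}{10922} \approx 0.006766$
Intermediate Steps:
$P{\left(H \right)} = 11$ ($P{\left(H \right)} = 9 + 2 = 11$)
$V{\left(f,I \right)} = - I - I f$ ($V{\left(f,I \right)} = - (I f + I) = - (I + I f) = - I - I f$)
$J{\left(C \right)} = - 12 C^{\frac{3}{2}}$ ($J{\left(C \right)} = - C \left(1 + 11\right) \sqrt{C} = \left(-1\right) C 12 \sqrt{C} = - 12 C \sqrt{C} = - 12 C^{\frac{3}{2}}$)
$d{\left(y,x \right)} = \sqrt{x^{2} + y^{2}}$
$\frac{1}{d{\left(J{\left(5 \right)},-62 \right)}} = \frac{1}{\sqrt{\left(-62\right)^{2} + \left(- 12 \cdot 5^{\frac{3}{2}}\right)^{2}}} = \frac{1}{\sqrt{3844 + \left(- 12 \cdot 5 \sqrt{5}\right)^{2}}} = \frac{1}{\sqrt{3844 + \left(- 60 \sqrt{5}\right)^{2}}} = \frac{1}{\sqrt{3844 + 18000}} = \frac{1}{\sqrt{21844}} = \frac{1}{2 \sqrt{5461}} = \frac{\sqrt{5461}}{10922}$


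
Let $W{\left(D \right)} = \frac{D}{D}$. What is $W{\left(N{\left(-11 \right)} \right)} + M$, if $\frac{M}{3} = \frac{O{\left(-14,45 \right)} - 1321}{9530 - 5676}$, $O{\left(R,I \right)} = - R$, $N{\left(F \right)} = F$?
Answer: $- \frac{67}{3854} \approx -0.017385$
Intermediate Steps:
$W{\left(D \right)} = 1$
$M = - \frac{3921}{3854}$ ($M = 3 \frac{\left(-1\right) \left(-14\right) - 1321}{9530 - 5676} = 3 \frac{14 - 1321}{3854} = 3 \left(\left(-1307\right) \frac{1}{3854}\right) = 3 \left(- \frac{1307}{3854}\right) = - \frac{3921}{3854} \approx -1.0174$)
$W{\left(N{\left(-11 \right)} \right)} + M = 1 - \frac{3921}{3854} = - \frac{67}{3854}$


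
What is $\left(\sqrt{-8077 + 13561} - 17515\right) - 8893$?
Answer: $-26408 + 2 \sqrt{1371} \approx -26334.0$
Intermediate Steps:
$\left(\sqrt{-8077 + 13561} - 17515\right) - 8893 = \left(\sqrt{5484} - 17515\right) - 8893 = \left(2 \sqrt{1371} - 17515\right) - 8893 = \left(-17515 + 2 \sqrt{1371}\right) - 8893 = -26408 + 2 \sqrt{1371}$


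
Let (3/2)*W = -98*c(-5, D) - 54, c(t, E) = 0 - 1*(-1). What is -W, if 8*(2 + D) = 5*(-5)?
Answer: 304/3 ≈ 101.33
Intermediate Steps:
D = -41/8 (D = -2 + (5*(-5))/8 = -2 + (⅛)*(-25) = -2 - 25/8 = -41/8 ≈ -5.1250)
c(t, E) = 1 (c(t, E) = 0 + 1 = 1)
W = -304/3 (W = 2*(-98*1 - 54)/3 = 2*(-98 - 54)/3 = (⅔)*(-152) = -304/3 ≈ -101.33)
-W = -1*(-304/3) = 304/3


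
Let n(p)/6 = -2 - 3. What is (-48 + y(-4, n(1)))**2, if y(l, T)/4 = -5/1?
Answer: 4624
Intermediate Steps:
n(p) = -30 (n(p) = 6*(-2 - 3) = 6*(-5) = -30)
y(l, T) = -20 (y(l, T) = 4*(-5/1) = 4*(-5*1) = 4*(-5) = -20)
(-48 + y(-4, n(1)))**2 = (-48 - 20)**2 = (-68)**2 = 4624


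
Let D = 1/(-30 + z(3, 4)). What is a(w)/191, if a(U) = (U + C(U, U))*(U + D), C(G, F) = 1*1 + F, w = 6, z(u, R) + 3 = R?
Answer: 2249/5539 ≈ 0.40603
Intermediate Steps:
z(u, R) = -3 + R
C(G, F) = 1 + F
D = -1/29 (D = 1/(-30 + (-3 + 4)) = 1/(-30 + 1) = 1/(-29) = -1/29 ≈ -0.034483)
a(U) = (1 + 2*U)*(-1/29 + U) (a(U) = (U + (1 + U))*(U - 1/29) = (1 + 2*U)*(-1/29 + U))
a(w)/191 = (-1/29 + 2*6² + (27/29)*6)/191 = (-1/29 + 2*36 + 162/29)*(1/191) = (-1/29 + 72 + 162/29)*(1/191) = (2249/29)*(1/191) = 2249/5539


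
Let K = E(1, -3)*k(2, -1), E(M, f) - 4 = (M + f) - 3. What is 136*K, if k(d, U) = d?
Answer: -272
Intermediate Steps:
E(M, f) = 1 + M + f (E(M, f) = 4 + ((M + f) - 3) = 4 + (-3 + M + f) = 1 + M + f)
K = -2 (K = (1 + 1 - 3)*2 = -1*2 = -2)
136*K = 136*(-2) = -272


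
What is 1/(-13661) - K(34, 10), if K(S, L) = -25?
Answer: 341524/13661 ≈ 25.000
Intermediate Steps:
1/(-13661) - K(34, 10) = 1/(-13661) - 1*(-25) = -1/13661 + 25 = 341524/13661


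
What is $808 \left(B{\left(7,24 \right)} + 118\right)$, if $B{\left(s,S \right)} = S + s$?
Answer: $120392$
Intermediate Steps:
$808 \left(B{\left(7,24 \right)} + 118\right) = 808 \left(\left(24 + 7\right) + 118\right) = 808 \left(31 + 118\right) = 808 \cdot 149 = 120392$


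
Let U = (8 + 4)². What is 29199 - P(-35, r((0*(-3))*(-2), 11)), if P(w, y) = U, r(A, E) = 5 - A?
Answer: 29055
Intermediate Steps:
U = 144 (U = 12² = 144)
P(w, y) = 144
29199 - P(-35, r((0*(-3))*(-2), 11)) = 29199 - 1*144 = 29199 - 144 = 29055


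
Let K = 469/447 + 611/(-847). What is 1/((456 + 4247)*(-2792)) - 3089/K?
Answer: -7678373589629051/814935350888 ≈ -9422.1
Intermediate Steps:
K = 124126/378609 (K = 469*(1/447) + 611*(-1/847) = 469/447 - 611/847 = 124126/378609 ≈ 0.32785)
1/((456 + 4247)*(-2792)) - 3089/K = 1/((456 + 4247)*(-2792)) - 3089/124126/378609 = -1/2792/4703 - 3089*378609/124126 = (1/4703)*(-1/2792) - 1169523201/124126 = -1/13130776 - 1169523201/124126 = -7678373589629051/814935350888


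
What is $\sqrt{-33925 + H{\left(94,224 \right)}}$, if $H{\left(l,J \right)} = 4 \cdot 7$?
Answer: $i \sqrt{33897} \approx 184.11 i$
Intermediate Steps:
$H{\left(l,J \right)} = 28$
$\sqrt{-33925 + H{\left(94,224 \right)}} = \sqrt{-33925 + 28} = \sqrt{-33897} = i \sqrt{33897}$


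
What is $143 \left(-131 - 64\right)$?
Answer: $-27885$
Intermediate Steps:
$143 \left(-131 - 64\right) = 143 \left(-195\right) = -27885$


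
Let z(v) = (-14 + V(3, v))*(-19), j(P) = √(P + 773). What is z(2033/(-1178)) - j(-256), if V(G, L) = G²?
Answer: 95 - √517 ≈ 72.262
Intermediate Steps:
j(P) = √(773 + P)
z(v) = 95 (z(v) = (-14 + 3²)*(-19) = (-14 + 9)*(-19) = -5*(-19) = 95)
z(2033/(-1178)) - j(-256) = 95 - √(773 - 256) = 95 - √517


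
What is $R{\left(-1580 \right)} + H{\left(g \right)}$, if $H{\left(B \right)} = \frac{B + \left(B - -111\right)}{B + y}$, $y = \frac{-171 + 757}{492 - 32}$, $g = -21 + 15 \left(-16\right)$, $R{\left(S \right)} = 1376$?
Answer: $\frac{82292642}{59737} \approx 1377.6$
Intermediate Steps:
$g = -261$ ($g = -21 - 240 = -261$)
$y = \frac{293}{230}$ ($y = \frac{586}{460} = 586 \cdot \frac{1}{460} = \frac{293}{230} \approx 1.2739$)
$H{\left(B \right)} = \frac{111 + 2 B}{\frac{293}{230} + B}$ ($H{\left(B \right)} = \frac{B + \left(B - -111\right)}{B + \frac{293}{230}} = \frac{B + \left(B + 111\right)}{\frac{293}{230} + B} = \frac{B + \left(111 + B\right)}{\frac{293}{230} + B} = \frac{111 + 2 B}{\frac{293}{230} + B}$)
$R{\left(-1580 \right)} + H{\left(g \right)} = 1376 + \frac{230 \left(111 + 2 \left(-261\right)\right)}{293 + 230 \left(-261\right)} = 1376 + \frac{230 \left(111 - 522\right)}{293 - 60030} = 1376 + 230 \frac{1}{-59737} \left(-411\right) = 1376 + 230 \left(- \frac{1}{59737}\right) \left(-411\right) = 1376 + \frac{94530}{59737} = \frac{82292642}{59737}$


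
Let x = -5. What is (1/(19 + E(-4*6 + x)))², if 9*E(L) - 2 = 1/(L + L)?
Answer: 272484/100661089 ≈ 0.0027069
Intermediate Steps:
E(L) = 2/9 + 1/(18*L) (E(L) = 2/9 + 1/(9*(L + L)) = 2/9 + 1/(9*((2*L))) = 2/9 + (1/(2*L))/9 = 2/9 + 1/(18*L))
(1/(19 + E(-4*6 + x)))² = (1/(19 + (1 + 4*(-4*6 - 5))/(18*(-4*6 - 5))))² = (1/(19 + (1 + 4*(-24 - 5))/(18*(-24 - 5))))² = (1/(19 + (1/18)*(1 + 4*(-29))/(-29)))² = (1/(19 + (1/18)*(-1/29)*(1 - 116)))² = (1/(19 + (1/18)*(-1/29)*(-115)))² = (1/(19 + 115/522))² = (1/(10033/522))² = (522/10033)² = 272484/100661089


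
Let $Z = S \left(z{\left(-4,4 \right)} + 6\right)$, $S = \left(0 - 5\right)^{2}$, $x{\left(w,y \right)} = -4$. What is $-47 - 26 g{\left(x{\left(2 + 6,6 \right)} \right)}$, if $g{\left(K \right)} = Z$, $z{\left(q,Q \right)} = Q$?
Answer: $-6547$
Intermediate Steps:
$S = 25$ ($S = \left(0 - 5\right)^{2} = \left(-5\right)^{2} = 25$)
$Z = 250$ ($Z = 25 \left(4 + 6\right) = 25 \cdot 10 = 250$)
$g{\left(K \right)} = 250$
$-47 - 26 g{\left(x{\left(2 + 6,6 \right)} \right)} = -47 - 6500 = -6547$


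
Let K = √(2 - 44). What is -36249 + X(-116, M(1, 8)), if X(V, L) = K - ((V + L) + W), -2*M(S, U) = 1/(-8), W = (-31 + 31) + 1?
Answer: -578145/16 + I*√42 ≈ -36134.0 + 6.4807*I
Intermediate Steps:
W = 1 (W = 0 + 1 = 1)
M(S, U) = 1/16 (M(S, U) = -½/(-8) = -½*(-⅛) = 1/16)
K = I*√42 (K = √(-42) = I*√42 ≈ 6.4807*I)
X(V, L) = -1 - L - V + I*√42 (X(V, L) = I*√42 - ((V + L) + 1) = I*√42 - ((L + V) + 1) = I*√42 - (1 + L + V) = I*√42 + (-1 - L - V) = -1 - L - V + I*√42)
-36249 + X(-116, M(1, 8)) = -36249 + (-1 - 1*1/16 - 1*(-116) + I*√42) = -36249 + (-1 - 1/16 + 116 + I*√42) = -36249 + (1839/16 + I*√42) = -578145/16 + I*√42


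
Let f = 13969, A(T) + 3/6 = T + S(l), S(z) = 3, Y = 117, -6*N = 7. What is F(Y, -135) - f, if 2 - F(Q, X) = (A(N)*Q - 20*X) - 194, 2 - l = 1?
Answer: -16629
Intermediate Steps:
N = -7/6 (N = -⅙*7 = -7/6 ≈ -1.1667)
l = 1 (l = 2 - 1*1 = 2 - 1 = 1)
A(T) = 5/2 + T (A(T) = -½ + (T + 3) = -½ + (3 + T) = 5/2 + T)
F(Q, X) = 196 + 20*X - 4*Q/3 (F(Q, X) = 2 - (((5/2 - 7/6)*Q - 20*X) - 194) = 2 - ((4*Q/3 - 20*X) - 194) = 2 - ((-20*X + 4*Q/3) - 194) = 2 - (-194 - 20*X + 4*Q/3) = 2 + (194 + 20*X - 4*Q/3) = 196 + 20*X - 4*Q/3)
F(Y, -135) - f = (196 + 20*(-135) - 4/3*117) - 1*13969 = (196 - 2700 - 156) - 13969 = -2660 - 13969 = -16629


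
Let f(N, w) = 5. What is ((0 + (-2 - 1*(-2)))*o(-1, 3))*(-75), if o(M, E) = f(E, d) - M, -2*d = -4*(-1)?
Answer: 0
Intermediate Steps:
d = -2 (d = -(-2)*(-1) = -½*4 = -2)
o(M, E) = 5 - M
((0 + (-2 - 1*(-2)))*o(-1, 3))*(-75) = ((0 + (-2 - 1*(-2)))*(5 - 1*(-1)))*(-75) = ((0 + (-2 + 2))*(5 + 1))*(-75) = ((0 + 0)*6)*(-75) = (0*6)*(-75) = 0*(-75) = 0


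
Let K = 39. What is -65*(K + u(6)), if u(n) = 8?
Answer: -3055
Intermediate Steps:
-65*(K + u(6)) = -65*(39 + 8) = -65*47 = -3055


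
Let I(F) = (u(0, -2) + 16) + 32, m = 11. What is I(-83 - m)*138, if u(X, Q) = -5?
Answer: 5934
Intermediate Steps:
I(F) = 43 (I(F) = (-5 + 16) + 32 = 11 + 32 = 43)
I(-83 - m)*138 = 43*138 = 5934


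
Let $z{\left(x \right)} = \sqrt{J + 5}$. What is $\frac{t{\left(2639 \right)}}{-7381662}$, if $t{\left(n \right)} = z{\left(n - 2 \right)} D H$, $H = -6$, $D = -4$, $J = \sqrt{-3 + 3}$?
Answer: $- \frac{4 \sqrt{5}}{1230277} \approx -7.2701 \cdot 10^{-6}$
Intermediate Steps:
$J = 0$ ($J = \sqrt{0} = 0$)
$z{\left(x \right)} = \sqrt{5}$ ($z{\left(x \right)} = \sqrt{0 + 5} = \sqrt{5}$)
$t{\left(n \right)} = 24 \sqrt{5}$ ($t{\left(n \right)} = \sqrt{5} \left(-4\right) \left(-6\right) = - 4 \sqrt{5} \left(-6\right) = 24 \sqrt{5}$)
$\frac{t{\left(2639 \right)}}{-7381662} = \frac{24 \sqrt{5}}{-7381662} = 24 \sqrt{5} \left(- \frac{1}{7381662}\right) = - \frac{4 \sqrt{5}}{1230277}$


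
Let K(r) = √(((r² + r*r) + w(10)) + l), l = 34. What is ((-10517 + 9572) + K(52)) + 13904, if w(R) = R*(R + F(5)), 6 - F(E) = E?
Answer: 12959 + 4*√347 ≈ 13034.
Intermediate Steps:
F(E) = 6 - E
w(R) = R*(1 + R) (w(R) = R*(R + (6 - 1*5)) = R*(R + (6 - 5)) = R*(R + 1) = R*(1 + R))
K(r) = √(144 + 2*r²) (K(r) = √(((r² + r*r) + 10*(1 + 10)) + 34) = √(((r² + r²) + 10*11) + 34) = √((2*r² + 110) + 34) = √((110 + 2*r²) + 34) = √(144 + 2*r²))
((-10517 + 9572) + K(52)) + 13904 = ((-10517 + 9572) + √(144 + 2*52²)) + 13904 = (-945 + √(144 + 2*2704)) + 13904 = (-945 + √(144 + 5408)) + 13904 = (-945 + √5552) + 13904 = (-945 + 4*√347) + 13904 = 12959 + 4*√347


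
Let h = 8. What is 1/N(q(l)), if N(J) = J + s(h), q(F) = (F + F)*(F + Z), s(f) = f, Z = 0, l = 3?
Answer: 1/26 ≈ 0.038462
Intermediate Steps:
q(F) = 2*F² (q(F) = (F + F)*(F + 0) = (2*F)*F = 2*F²)
N(J) = 8 + J (N(J) = J + 8 = 8 + J)
1/N(q(l)) = 1/(8 + 2*3²) = 1/(8 + 2*9) = 1/(8 + 18) = 1/26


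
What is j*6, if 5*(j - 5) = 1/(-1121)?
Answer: 168144/5605 ≈ 29.999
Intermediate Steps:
j = 28024/5605 (j = 5 + (⅕)/(-1121) = 5 + (⅕)*(-1/1121) = 5 - 1/5605 = 28024/5605 ≈ 4.9998)
j*6 = (28024/5605)*6 = 168144/5605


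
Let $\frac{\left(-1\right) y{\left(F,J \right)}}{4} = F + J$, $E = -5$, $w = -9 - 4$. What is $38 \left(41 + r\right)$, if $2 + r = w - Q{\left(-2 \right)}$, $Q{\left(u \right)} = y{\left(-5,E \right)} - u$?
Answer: $-608$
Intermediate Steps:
$w = -13$
$y{\left(F,J \right)} = - 4 F - 4 J$ ($y{\left(F,J \right)} = - 4 \left(F + J\right) = - 4 F - 4 J$)
$Q{\left(u \right)} = 40 - u$ ($Q{\left(u \right)} = \left(\left(-4\right) \left(-5\right) - -20\right) - u = \left(20 + 20\right) - u = 40 - u$)
$r = -57$ ($r = -2 - \left(53 + 2\right) = -2 - 55 = -57$)
$38 \left(41 + r\right) = 38 \left(41 - 57\right) = 38 \left(-16\right) = -608$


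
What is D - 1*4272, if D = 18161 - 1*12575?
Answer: 1314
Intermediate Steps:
D = 5586 (D = 18161 - 12575 = 5586)
D - 1*4272 = 5586 - 1*4272 = 5586 - 4272 = 1314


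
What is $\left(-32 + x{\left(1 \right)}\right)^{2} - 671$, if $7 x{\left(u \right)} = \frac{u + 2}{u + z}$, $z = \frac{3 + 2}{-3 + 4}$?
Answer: $\frac{68293}{196} \approx 348.43$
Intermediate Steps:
$z = 5$ ($z = \frac{5}{1} = 5 \cdot 1 = 5$)
$x{\left(u \right)} = \frac{2 + u}{7 \left(5 + u\right)}$ ($x{\left(u \right)} = \frac{\left(u + 2\right) \frac{1}{u + 5}}{7} = \frac{\left(2 + u\right) \frac{1}{5 + u}}{7} = \frac{\frac{1}{5 + u} \left(2 + u\right)}{7} = \frac{2 + u}{7 \left(5 + u\right)}$)
$\left(-32 + x{\left(1 \right)}\right)^{2} - 671 = \left(-32 + \frac{2 + 1}{7 \left(5 + 1\right)}\right)^{2} - 671 = \left(-32 + \frac{1}{7} \cdot \frac{1}{6} \cdot 3\right)^{2} - 671 = \left(-32 + \frac{1}{14}\right)^{2} - 671 = \left(- \frac{447}{14}\right)^{2} - 671 = \frac{199809}{196} - 671 = \frac{68293}{196}$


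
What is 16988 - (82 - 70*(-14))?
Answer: 15926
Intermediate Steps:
16988 - (82 - 70*(-14)) = 16988 - (82 + 980) = 16988 - 1*1062 = 16988 - 1062 = 15926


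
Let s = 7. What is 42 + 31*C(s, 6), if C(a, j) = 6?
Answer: 228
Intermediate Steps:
42 + 31*C(s, 6) = 42 + 31*6 = 42 + 186 = 228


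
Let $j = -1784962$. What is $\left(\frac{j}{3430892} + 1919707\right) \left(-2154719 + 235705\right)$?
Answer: $- \frac{3159803165436052387}{857723} \approx -3.6839 \cdot 10^{12}$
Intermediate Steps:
$\left(\frac{j}{3430892} + 1919707\right) \left(-2154719 + 235705\right) = \left(- \frac{1784962}{3430892} + 1919707\right) \left(-2154719 + 235705\right) = \left(\left(-1784962\right) \frac{1}{3430892} + 1919707\right) \left(-1919014\right) = \left(- \frac{892481}{1715446} + 1919707\right) \left(-1919014\right) = \frac{3293152801841}{1715446} \left(-1919014\right) = - \frac{3159803165436052387}{857723}$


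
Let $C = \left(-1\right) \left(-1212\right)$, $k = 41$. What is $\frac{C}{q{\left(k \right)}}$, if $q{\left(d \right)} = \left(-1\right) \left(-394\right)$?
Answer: $\frac{606}{197} \approx 3.0761$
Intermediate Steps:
$q{\left(d \right)} = 394$
$C = 1212$
$\frac{C}{q{\left(k \right)}} = \frac{1212}{394} = 1212 \cdot \frac{1}{394} = \frac{606}{197}$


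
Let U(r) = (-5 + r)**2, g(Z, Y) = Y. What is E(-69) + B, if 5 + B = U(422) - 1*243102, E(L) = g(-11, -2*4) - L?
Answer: -69157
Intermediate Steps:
E(L) = -8 - L (E(L) = -2*4 - L = -8 - L)
B = -69218 (B = -5 + ((-5 + 422)**2 - 1*243102) = -5 + (417**2 - 243102) = -5 + (173889 - 243102) = -5 - 69213 = -69218)
E(-69) + B = (-8 - 1*(-69)) - 69218 = (-8 + 69) - 69218 = 61 - 69218 = -69157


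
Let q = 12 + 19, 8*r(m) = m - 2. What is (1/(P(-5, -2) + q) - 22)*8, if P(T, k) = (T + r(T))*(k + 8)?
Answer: -3024/17 ≈ -177.88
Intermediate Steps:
r(m) = -¼ + m/8 (r(m) = (m - 2)/8 = (-2 + m)/8 = -¼ + m/8)
P(T, k) = (8 + k)*(-¼ + 9*T/8) (P(T, k) = (T + (-¼ + T/8))*(k + 8) = (-¼ + 9*T/8)*(8 + k) = (8 + k)*(-¼ + 9*T/8))
q = 31
(1/(P(-5, -2) + q) - 22)*8 = (1/((-2 + 9*(-5) - ¼*(-2) + (9/8)*(-5)*(-2)) + 31) - 22)*8 = (1/((-2 - 45 + ½ + 45/4) + 31) - 22)*8 = (1/(-141/4 + 31) - 22)*8 = (1/(-17/4) - 22)*8 = (-4/17 - 22)*8 = -378/17*8 = -3024/17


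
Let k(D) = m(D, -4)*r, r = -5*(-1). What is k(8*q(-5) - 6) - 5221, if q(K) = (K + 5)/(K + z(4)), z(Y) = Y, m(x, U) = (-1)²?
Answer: -5216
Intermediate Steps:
m(x, U) = 1
r = 5
q(K) = (5 + K)/(4 + K) (q(K) = (K + 5)/(K + 4) = (5 + K)/(4 + K))
k(D) = 5 (k(D) = 1*5 = 5)
k(8*q(-5) - 6) - 5221 = 5 - 5221 = -5216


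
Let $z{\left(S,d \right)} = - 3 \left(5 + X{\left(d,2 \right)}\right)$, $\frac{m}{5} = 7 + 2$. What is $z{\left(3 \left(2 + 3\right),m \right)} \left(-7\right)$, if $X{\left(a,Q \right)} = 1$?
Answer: $126$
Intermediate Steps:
$m = 45$ ($m = 5 \left(7 + 2\right) = 5 \cdot 9 = 45$)
$z{\left(S,d \right)} = -18$ ($z{\left(S,d \right)} = - 3 \left(5 + 1\right) = \left(-3\right) 6 = -18$)
$z{\left(3 \left(2 + 3\right),m \right)} \left(-7\right) = \left(-18\right) \left(-7\right) = 126$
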